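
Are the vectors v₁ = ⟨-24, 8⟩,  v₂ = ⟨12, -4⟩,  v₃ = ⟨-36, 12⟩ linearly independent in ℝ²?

linearly dependent

There are 3 vectors in a 2-dimensional space, so they cannot be linearly independent.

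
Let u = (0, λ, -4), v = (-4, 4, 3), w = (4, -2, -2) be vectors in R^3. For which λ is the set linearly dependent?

λ = -8

Dependence holds iff the 3×3 matrix [u v w] is singular.
The determinant works out to 4*λ + 32.
This vanishes exactly when λ = -8.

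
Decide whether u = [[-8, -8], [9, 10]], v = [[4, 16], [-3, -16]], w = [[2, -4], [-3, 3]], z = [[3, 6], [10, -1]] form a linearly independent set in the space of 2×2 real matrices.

linearly dependent

Take coordinates with respect to the standard basis {E₁₁, E₁₂, E₂₁, E₂₂}.
Place the vectors as rows of a 4×4 matrix and reduce to echelon form.
The reduction yields 3 nonzero rows, so the rank is 3.
Since rank 3 < 4, the set is linearly dependent.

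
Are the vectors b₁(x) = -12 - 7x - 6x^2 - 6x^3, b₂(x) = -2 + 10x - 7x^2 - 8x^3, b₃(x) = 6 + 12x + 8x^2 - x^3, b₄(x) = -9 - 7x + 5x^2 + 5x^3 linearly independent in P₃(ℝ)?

Take coordinates with respect to the standard basis {1, x, …, x^3}.
Row-reduce the matrix whose columns are b₁, b₂, b₃, b₄.
The reduction yields 4 nonzero rows, so the rank is 4.
Since rank = 4 (the number of vectors), the set is linearly independent.

linearly independent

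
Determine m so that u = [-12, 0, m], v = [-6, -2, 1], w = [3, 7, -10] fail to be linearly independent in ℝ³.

m = -13/3

The set is linearly dependent precisely when det[u; v; w] = 0.
Cofactor expansion gives det = -36*m - 156.
This vanishes exactly when m = -13/3.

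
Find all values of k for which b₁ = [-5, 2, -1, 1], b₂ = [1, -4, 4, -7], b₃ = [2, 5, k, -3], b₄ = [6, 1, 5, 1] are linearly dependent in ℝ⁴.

k = 18

Place the vectors as rows of a 4×4 matrix; dependence ⇔ determinant zero.
Cofactor expansion gives det = 1368 - 76*k.
This vanishes exactly when k = 18.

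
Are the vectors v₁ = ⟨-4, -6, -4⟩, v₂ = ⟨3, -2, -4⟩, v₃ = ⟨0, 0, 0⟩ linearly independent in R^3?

One of the vectors is the zero vector, so the set is linearly dependent.

linearly dependent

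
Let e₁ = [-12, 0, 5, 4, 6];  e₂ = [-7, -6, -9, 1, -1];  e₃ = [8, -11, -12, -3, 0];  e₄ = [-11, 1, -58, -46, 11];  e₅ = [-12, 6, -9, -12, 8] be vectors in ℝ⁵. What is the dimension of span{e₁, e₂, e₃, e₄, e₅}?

Apply Gaussian elimination to the matrix whose rows are e₁, e₂, e₃, e₄, e₅.
There are 4 pivot columns, so rank = 4.

dim = 4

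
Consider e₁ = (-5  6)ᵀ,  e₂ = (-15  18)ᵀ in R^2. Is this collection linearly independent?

One vector is a scalar multiple of another, so the set is dependent.

linearly dependent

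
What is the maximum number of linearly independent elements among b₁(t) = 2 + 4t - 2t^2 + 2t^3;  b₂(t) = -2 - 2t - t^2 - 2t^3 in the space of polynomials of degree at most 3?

Use coordinates relative to {1, t, …, t^3}.
Row-reduce the 2×4 matrix with these as rows.
Reduction leaves 2 leading entries, giving rank 2.

2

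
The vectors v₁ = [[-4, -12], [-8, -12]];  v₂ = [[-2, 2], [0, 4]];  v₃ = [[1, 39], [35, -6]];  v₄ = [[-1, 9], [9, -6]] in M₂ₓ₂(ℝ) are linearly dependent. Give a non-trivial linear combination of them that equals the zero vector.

Take coordinates with respect to {E₁₁, E₁₂, E₂₁, E₂₂}.
Set up α₁v₁ + … + α₄v₄ = 0 and solve the homogeneous system.
A generator of the null space is (1, 0, 1, -3).

v₁ + v₃ - 3v₄ = 0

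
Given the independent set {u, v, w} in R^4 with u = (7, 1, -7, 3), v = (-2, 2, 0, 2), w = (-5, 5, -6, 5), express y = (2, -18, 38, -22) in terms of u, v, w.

y = -2u + 2v - 4w

Solve the system with u, v, w as columns and y as the right-hand side.
The system has the unique solution (α₁, α₂, α₃) = (-2, 2, -4).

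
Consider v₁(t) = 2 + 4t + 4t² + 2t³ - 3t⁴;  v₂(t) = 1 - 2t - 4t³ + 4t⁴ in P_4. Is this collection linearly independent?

Write each element as a coordinate vector in ℝ⁵ using {1, t, …, t⁴}.
Place the vectors as rows of a 2×5 matrix and reduce to echelon form.
The reduction yields 2 nonzero rows, so the rank is 2.
Since rank = 2 (the number of vectors), the set is linearly independent.

linearly independent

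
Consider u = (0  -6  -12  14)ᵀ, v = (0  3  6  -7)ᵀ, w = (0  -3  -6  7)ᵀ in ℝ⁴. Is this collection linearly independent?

Place the vectors as rows of a 3×4 matrix and reduce to echelon form.
The reduction yields 1 nonzero row, so the rank is 1.
Since rank 1 < 3, the set is linearly dependent.

linearly dependent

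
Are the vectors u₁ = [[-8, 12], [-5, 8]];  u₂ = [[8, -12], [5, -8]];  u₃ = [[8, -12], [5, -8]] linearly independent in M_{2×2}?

Take coordinates with respect to the standard basis {E₁₁, E₁₂, E₂₁, E₂₂}.
Two of the vectors are equal, giving an immediate dependence.

linearly dependent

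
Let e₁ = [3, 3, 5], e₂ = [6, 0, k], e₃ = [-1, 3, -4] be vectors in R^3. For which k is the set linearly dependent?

Place the vectors as rows of a 3×3 matrix; dependence ⇔ determinant zero.
Expanding, det = 162 - 12*k.
Solving 162 - 12*k = 0 yields k = 27/2.

k = 27/2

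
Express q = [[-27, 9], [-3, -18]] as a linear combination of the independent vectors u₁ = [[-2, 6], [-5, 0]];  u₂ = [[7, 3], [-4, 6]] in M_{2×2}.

q = 3u₁ - 3u₂

Work in coordinates with respect to the standard basis {E₁₁, E₁₂, E₂₁, E₂₂}.
Solve the system with u₁, u₂ as columns and q as the right-hand side.
The system has the unique solution (a₁, a₂) = (3, -3).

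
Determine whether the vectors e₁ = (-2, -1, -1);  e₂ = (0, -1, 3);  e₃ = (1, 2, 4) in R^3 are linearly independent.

Row-reduce the matrix whose columns are e₁, e₂, e₃.
The reduction yields 3 nonzero rows, so the rank is 3.
Since rank = 3 (the number of vectors), the set is linearly independent.

linearly independent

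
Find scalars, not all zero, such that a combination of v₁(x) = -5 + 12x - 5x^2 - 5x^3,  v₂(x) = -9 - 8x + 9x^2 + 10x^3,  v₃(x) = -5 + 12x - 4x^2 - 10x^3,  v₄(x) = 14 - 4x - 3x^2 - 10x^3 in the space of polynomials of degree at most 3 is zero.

2v₁ + v₂ - v₃ + v₄ = 0

Pass to coordinate vectors relative to the basis {1, x, …, x^3}.
Set up α₁v₁ + … + α₄v₄ = 0 and solve the homogeneous system.
A generator of the null space is (2, 1, -1, 1).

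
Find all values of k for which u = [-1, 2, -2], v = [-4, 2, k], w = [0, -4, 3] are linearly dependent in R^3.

Dependence holds iff the 3×3 matrix [u v w] is singular.
Cofactor expansion gives det = -4*k - 14.
Solving -4*k - 14 = 0 yields k = -7/2.

k = -7/2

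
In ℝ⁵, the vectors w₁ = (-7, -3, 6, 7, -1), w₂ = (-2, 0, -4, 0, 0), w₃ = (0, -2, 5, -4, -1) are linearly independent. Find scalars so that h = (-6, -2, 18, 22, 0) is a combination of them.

h = 2w₁ - 4w₂ - 2w₃

Solve the system with w₁, w₂, w₃ as columns and h as the right-hand side.
Back-substitution yields (α₁, α₂, α₃) = (2, -4, -2).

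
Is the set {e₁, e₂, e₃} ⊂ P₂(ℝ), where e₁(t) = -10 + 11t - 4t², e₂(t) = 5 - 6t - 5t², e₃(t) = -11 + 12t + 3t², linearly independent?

Write each element as a coordinate vector in ℝ³ using {1, t, t²}.
The matrix [e₁|e₂|e₃] has determinant 44.
A nonzero determinant means the columns are linearly independent.

linearly independent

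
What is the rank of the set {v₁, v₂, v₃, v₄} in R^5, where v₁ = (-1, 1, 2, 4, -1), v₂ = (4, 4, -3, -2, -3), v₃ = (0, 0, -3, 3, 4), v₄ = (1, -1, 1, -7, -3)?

Put the 5×4 matrix [v₁|v₂|v₃|v₄] into echelon form.
Reduction leaves 3 leading entries, giving rank 3.

rank 3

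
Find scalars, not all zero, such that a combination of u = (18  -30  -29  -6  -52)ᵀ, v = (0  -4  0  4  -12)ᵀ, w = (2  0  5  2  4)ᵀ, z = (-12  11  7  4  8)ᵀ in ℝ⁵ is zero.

Set up α₁u + … + α₄z = 0 and solve the homogeneous system.
The free variable yields coefficients (1, -2, 3, 2) (any nonzero multiple also works).

u - 2v + 3w + 2z = 0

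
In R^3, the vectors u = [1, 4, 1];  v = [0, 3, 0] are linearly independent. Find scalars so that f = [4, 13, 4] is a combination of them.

Set up the augmented matrix [u | v | f] and row-reduce.
The system has the unique solution (α₁, α₂) = (4, -1).

f = 4u - v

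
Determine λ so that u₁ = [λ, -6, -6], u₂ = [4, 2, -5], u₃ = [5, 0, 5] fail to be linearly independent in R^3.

λ = -33

The vectors are dependent exactly when the determinant of the matrix with rows u₁, u₂, u₃ vanishes.
The determinant works out to 10*λ + 330.
Solving 10*λ + 330 = 0 yields λ = -33.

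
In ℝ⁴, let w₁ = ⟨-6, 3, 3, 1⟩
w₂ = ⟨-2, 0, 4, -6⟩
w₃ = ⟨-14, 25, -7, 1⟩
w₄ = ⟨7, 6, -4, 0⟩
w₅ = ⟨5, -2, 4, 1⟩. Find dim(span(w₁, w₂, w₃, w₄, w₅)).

4

Apply Gaussian elimination to the matrix whose rows are w₁, w₂, w₃, w₄, w₅.
Exactly 4 pivots survive; hence the rank is 4.
(With 5 elements in a 4-dimensional space the rank is at most 4.)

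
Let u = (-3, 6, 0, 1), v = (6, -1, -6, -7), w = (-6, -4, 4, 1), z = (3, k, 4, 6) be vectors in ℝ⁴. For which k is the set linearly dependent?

k = -6

Dependence holds iff the 4×4 matrix [u v w z] is singular.
Expanding, det = -78*k - 468.
Solving -78*k - 468 = 0 yields k = -6.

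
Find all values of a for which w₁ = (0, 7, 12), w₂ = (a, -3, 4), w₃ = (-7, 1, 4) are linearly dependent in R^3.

a = -28

The vectors are dependent exactly when the determinant of the matrix with rows w₁, w₂, w₃ vanishes.
Expanding, det = -16*a - 448.
This vanishes exactly when a = -28.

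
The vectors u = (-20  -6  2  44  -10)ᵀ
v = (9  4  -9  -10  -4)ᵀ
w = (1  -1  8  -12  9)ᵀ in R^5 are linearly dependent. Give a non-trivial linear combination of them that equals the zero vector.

Set up α₁u + … + α₃w = 0 and solve the homogeneous system.
One solution (up to scaling) is (1, 2, 2).

u + 2v + 2w = 0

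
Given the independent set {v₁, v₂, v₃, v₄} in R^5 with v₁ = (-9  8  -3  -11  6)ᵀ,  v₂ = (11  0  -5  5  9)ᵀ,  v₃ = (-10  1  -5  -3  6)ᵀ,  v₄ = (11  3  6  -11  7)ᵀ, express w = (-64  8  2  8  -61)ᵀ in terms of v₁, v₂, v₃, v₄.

Since v₁, v₂, v₃, v₄ are independent, the coefficients expressing w are uniquely determined by a linear system.
The system has the unique solution (c₁, …, c₄) = (3, -3, -4, -4).

w = 3v₁ - 3v₂ - 4v₃ - 4v₄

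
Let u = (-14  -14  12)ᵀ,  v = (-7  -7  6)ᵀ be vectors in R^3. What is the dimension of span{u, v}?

1

Apply Gaussian elimination to the matrix whose rows are u, v.
Reduction leaves 1 leading entry, giving rank 1.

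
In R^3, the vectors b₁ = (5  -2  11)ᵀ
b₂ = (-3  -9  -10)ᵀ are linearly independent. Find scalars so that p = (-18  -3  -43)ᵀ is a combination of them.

p = -3b₁ + b₂

Set up the augmented matrix [b₁ | b₂ | p] and row-reduce.
Row-reducing the augmented matrix gives the unique coefficients (α₁, α₂) = (-3, 1).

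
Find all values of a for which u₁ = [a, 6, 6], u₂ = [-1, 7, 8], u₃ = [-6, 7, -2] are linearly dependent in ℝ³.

a = -9/7

Place the vectors as rows of a 3×3 matrix; dependence ⇔ determinant zero.
Cofactor expansion gives det = -70*a - 90.
This vanishes exactly when a = -9/7.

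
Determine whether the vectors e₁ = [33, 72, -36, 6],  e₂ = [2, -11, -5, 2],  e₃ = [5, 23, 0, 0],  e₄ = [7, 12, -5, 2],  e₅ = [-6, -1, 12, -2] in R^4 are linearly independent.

linearly dependent

There are 5 vectors in a 4-dimensional space, so they cannot be linearly independent.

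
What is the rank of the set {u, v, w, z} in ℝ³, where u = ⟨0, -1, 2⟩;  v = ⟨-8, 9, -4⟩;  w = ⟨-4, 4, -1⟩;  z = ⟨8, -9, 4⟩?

Apply Gaussian elimination to the matrix whose rows are u, v, w, z.
Reduction leaves 2 leading entries, giving rank 2.
(With 4 elements in a 3-dimensional space the rank is at most 3.)

rank 2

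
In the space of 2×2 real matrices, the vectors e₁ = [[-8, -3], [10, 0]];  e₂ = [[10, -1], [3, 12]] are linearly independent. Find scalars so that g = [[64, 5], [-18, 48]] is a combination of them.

g = -3e₁ + 4e₂

Take coordinate vectors relative to {E₁₁, E₁₂, E₂₁, E₂₂}.
Set up the augmented matrix [e₁ | e₂ | g] and row-reduce.
Row-reducing the augmented matrix gives the unique coefficients (a₁, a₂) = (-3, 4).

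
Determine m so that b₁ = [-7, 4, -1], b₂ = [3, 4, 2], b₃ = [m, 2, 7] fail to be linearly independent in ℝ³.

The set is linearly dependent precisely when det[b₁; b₂; b₃] = 0.
Cofactor expansion gives det = 12*m - 258.
This vanishes exactly when m = 43/2.

m = 43/2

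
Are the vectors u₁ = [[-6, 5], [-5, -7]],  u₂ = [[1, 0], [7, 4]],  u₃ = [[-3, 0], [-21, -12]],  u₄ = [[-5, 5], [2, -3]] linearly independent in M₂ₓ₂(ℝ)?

Take coordinates with respect to the standard basis {E₁₁, E₁₂, E₂₁, E₂₂}.
Row-reduce the matrix whose columns are u₁, u₂, u₃, u₄.
The reduction yields 2 nonzero rows, so the rank is 2.
Since rank 2 < 4, the set is linearly dependent.

linearly dependent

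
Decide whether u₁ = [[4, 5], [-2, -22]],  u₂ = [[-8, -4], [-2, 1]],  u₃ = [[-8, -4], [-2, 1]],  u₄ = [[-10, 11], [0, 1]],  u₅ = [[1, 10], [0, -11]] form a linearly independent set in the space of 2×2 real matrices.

linearly dependent

Write each element as a coordinate vector in ℝ⁴ using {E₁₁, E₁₂, E₂₁, E₂₂}.
There are 5 vectors in a 4-dimensional space, so they cannot be linearly independent.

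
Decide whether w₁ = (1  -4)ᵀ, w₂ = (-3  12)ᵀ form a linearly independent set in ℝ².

Place the vectors as rows of a 2×2 matrix and reduce to echelon form.
The reduction yields 1 nonzero row, so the rank is 1.
Since rank 1 < 2, the set is linearly dependent.
Indeed 3w₁ + w₂ = 0.

linearly dependent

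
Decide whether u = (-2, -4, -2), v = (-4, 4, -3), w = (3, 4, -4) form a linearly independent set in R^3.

Form the 3×3 matrix with these as columns; its determinant is 164.
A nonzero determinant means the columns are linearly independent.

linearly independent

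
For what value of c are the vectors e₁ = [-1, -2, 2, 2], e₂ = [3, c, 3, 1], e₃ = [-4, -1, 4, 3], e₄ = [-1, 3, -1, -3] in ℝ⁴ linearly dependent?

The vectors are dependent exactly when the determinant of the matrix with rows e₁, e₂, e₃, e₄ vanishes.
Expanding, det = -5*c - 53.
Solving -5*c - 53 = 0 yields c = -53/5.

c = -53/5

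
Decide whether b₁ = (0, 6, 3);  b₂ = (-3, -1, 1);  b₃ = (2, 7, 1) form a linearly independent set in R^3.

linearly independent

Row-reduce the matrix whose columns are b₁, b₂, b₃.
The reduction yields 3 nonzero rows, so the rank is 3.
Since rank = 3 (the number of vectors), the set is linearly independent.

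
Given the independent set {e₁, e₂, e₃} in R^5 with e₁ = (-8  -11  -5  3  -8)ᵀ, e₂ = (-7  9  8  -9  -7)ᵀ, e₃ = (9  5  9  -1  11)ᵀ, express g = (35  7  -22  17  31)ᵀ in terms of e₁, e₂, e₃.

Write g = c₁e₁ + … + c₃e₃ and equate components.
Back-substitution yields (c₁, c₂, c₃) = (-4, -3, -2).

g = -4e₁ - 3e₂ - 2e₃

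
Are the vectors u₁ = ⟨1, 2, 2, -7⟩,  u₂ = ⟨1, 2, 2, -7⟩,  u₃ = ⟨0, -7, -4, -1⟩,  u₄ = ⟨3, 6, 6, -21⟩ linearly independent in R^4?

Two of the vectors are equal, giving an immediate dependence.

linearly dependent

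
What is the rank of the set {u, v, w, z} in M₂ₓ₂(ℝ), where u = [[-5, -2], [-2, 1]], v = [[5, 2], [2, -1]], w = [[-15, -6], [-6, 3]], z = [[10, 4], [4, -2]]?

Pass to coordinate vectors with respect to the basis {E₁₁, E₁₂, E₂₁, E₂₂}.
Row-reduce the 4×4 matrix with these as rows.
Reduction leaves 1 leading entry, giving rank 1.

1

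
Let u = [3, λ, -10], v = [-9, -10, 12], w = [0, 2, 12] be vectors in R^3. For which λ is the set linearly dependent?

Place the vectors as rows of a 3×3 matrix; dependence ⇔ determinant zero.
The determinant works out to 108*λ - 252.
Setting this to zero gives λ = 7/3.

λ = 7/3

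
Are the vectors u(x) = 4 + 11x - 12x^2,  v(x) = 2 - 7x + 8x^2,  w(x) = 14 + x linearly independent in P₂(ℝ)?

Take coordinates with respect to the standard basis {1, x, x^2}.
Form the 3×3 matrix with these as columns; its determinant is 0.
A zero determinant means the columns are linearly dependent.

linearly dependent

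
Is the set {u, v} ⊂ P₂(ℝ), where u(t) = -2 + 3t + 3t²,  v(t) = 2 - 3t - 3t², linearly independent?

linearly dependent

Write each element as a coordinate vector in ℝ³ using {1, t, t²}.
Place the vectors as rows of a 2×3 matrix and reduce to echelon form.
The reduction yields 1 nonzero row, so the rank is 1.
Since rank 1 < 2, the set is linearly dependent.
Indeed u + v = 0.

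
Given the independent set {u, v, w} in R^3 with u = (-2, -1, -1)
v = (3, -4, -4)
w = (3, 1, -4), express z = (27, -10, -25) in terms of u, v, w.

z = -3u + 4v + 3w

Set up the augmented matrix [u | v | w | z] and row-reduce.
Back-substitution yields (c₁, c₂, c₃) = (-3, 4, 3).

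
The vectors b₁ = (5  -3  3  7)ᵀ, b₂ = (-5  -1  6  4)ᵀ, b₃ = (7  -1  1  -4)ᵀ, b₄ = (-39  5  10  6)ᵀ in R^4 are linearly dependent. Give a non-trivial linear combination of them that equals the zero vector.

2b₁ - 3b₂ + 2b₃ + b₄ = 0

Set up α₁b₁ + … + α₄b₄ = 0 and solve the homogeneous system.
A generator of the null space is (2, -3, 2, 1).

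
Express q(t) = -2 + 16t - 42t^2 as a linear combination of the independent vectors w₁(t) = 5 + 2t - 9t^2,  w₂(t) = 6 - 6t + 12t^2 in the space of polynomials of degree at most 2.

Take coordinate vectors relative to {1, t, t^2}.
Solve the system with w₁, w₂ as columns and q as the right-hand side.
Back-substitution yields (a₁, a₂) = (2, -2).

q = 2w₁ - 2w₂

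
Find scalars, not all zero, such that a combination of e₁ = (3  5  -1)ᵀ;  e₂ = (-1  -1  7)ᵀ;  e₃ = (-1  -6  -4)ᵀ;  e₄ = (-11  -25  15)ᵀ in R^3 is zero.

Solve the homogeneous system with e₁, e₂, e₃, e₄ as columns by row-reducing the coefficient matrix.
The free variable yields coefficients (2, -3, -2, 1) (any nonzero multiple also works).

2e₁ - 3e₂ - 2e₃ + e₄ = 0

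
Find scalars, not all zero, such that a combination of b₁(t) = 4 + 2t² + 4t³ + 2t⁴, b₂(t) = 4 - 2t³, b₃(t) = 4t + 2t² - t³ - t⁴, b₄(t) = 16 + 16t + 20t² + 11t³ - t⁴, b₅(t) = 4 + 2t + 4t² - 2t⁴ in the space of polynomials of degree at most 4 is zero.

Pass to coordinate vectors relative to the basis {1, t, …, t⁴}.
Write the vectors as columns of a matrix and find a nonzero vector in its null space.
A generator of the null space is (3, -1, 3, -1, 2).

3b₁ - b₂ + 3b₃ - b₄ + 2b₅ = 0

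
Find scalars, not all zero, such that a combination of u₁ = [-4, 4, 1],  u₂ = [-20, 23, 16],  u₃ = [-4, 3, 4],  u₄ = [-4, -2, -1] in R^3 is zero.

3u₁ - u₂ + 3u₃ - u₄ = 0

Row-reduce the matrix with u₁, u₂, u₃, u₄ as columns; the null space gives the coefficients.
The free variable yields coefficients (3, -1, 3, -1) (any nonzero multiple also works).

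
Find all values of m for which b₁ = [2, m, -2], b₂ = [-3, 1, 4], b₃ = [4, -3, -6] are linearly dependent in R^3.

m = 1

Dependence holds iff the 3×3 matrix [b₁ b₂ b₃] is singular.
Cofactor expansion gives det = 2 - 2*m.
Setting this to zero gives m = 1.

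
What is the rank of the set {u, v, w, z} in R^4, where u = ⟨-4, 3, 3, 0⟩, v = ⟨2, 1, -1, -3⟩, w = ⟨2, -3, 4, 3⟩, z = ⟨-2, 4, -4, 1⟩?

Put the 4×4 matrix [u|v|w|z] into echelon form.
The echelon form has 4 nonzero rows, so the rank is 4.

4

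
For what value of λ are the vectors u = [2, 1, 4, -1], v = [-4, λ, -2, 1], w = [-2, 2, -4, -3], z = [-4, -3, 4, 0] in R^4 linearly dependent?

λ = -5/2

The set is linearly dependent precisely when det[u; v; w; z] = 0.
Expanding, det = 96*λ + 240.
Setting this to zero gives λ = -5/2.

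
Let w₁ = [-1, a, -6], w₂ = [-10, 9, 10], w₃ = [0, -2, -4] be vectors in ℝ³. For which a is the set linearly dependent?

The vectors are dependent exactly when the determinant of the matrix with rows w₁, w₂, w₃ vanishes.
The determinant works out to -40*a - 104.
This vanishes exactly when a = -13/5.

a = -13/5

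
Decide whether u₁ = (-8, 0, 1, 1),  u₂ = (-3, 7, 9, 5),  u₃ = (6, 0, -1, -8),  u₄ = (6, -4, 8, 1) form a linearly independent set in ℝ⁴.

linearly independent

Place the vectors as rows of a 4×4 matrix and reduce to echelon form.
The reduction yields 4 nonzero rows, so the rank is 4.
Since rank = 4 (the number of vectors), the set is linearly independent.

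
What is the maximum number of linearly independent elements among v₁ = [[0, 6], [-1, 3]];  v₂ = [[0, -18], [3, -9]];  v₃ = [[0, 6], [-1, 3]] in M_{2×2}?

1

Pass to coordinate vectors with respect to the basis {E₁₁, E₁₂, E₂₁, E₂₂}.
Row-reduce the 3×4 matrix with these as rows.
There is 1 pivot column, so rank = 1.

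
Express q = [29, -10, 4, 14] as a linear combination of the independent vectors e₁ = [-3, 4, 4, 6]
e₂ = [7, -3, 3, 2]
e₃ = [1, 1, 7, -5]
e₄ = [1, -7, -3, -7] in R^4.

q = -e₁ + 4e₂ - e₃ - e₄

Set up the augmented matrix [e₁ | e₂ | e₃ | e₄ | q] and row-reduce.
The system has the unique solution (a₁, …, a₄) = (-1, 4, -1, -1).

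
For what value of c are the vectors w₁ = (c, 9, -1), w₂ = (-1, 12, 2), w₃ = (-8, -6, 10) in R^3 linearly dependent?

Dependence holds iff the 3×3 matrix [w₁ w₂ w₃] is singular.
Cofactor expansion gives det = 132*c - 156.
This vanishes exactly when c = 13/11.

c = 13/11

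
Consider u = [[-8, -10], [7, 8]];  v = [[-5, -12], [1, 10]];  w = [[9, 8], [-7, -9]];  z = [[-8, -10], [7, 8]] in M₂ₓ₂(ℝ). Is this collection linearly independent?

Write each element as a coordinate vector in ℝ⁴ using {E₁₁, E₁₂, E₂₁, E₂₂}.
Two of the vectors are equal, giving an immediate dependence.

linearly dependent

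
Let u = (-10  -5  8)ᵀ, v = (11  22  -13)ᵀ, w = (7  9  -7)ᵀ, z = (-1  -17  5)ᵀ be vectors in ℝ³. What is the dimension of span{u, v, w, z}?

Form the matrix with u, v, w, z as columns and reduce.
Reduction leaves 2 leading entries, giving rank 2.
(With 4 elements in a 3-dimensional space the rank is at most 3.)

dim = 2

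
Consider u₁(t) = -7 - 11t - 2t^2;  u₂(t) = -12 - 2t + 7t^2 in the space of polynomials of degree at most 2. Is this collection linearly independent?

linearly independent

Take coordinates with respect to the standard basis {1, t, t^2}.
Place the vectors as rows of a 2×3 matrix and reduce to echelon form.
The reduction yields 2 nonzero rows, so the rank is 2.
Since rank = 2 (the number of vectors), the set is linearly independent.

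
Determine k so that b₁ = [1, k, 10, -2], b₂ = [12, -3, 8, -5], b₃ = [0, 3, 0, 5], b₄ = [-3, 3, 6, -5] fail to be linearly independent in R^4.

k = 29/5

Place the vectors as rows of a 4×4 matrix; dependence ⇔ determinant zero.
The determinant works out to 480*k - 2784.
Setting this to zero gives k = 29/5.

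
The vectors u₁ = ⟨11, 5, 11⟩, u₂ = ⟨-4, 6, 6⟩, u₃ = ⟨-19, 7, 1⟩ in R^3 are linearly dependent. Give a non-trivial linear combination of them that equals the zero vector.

u₁ - 2u₂ + u₃ = 0

Row-reduce the matrix with u₁, u₂, u₃ as columns; the null space gives the coefficients.
A generator of the null space is (1, -2, 1).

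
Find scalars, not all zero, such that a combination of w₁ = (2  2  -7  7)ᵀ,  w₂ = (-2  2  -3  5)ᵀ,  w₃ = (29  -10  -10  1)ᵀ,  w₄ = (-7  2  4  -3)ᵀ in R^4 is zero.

w₁ - 3w₂ - w₃ - 3w₄ = 0

Solve the homogeneous system with w₁, w₂, w₃, w₄ as columns by row-reducing the coefficient matrix.
One solution (up to scaling) is (1, -3, -1, -3).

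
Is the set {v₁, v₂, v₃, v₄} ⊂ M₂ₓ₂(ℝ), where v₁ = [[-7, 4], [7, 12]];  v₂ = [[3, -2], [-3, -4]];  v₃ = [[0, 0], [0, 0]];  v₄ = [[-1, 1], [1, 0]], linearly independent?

linearly dependent

Write each element as a coordinate vector in ℝ⁴ using {E₁₁, E₁₂, E₂₁, E₂₂}.
One of the vectors is the zero vector, so the set is linearly dependent.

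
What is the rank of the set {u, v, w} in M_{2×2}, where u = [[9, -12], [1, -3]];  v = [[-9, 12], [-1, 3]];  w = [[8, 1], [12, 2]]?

rank 2

Use coordinates relative to {E₁₁, E₁₂, E₂₁, E₂₂}.
Row-reduce the 3×4 matrix with these as rows.
Exactly 2 pivots survive; hence the rank is 2.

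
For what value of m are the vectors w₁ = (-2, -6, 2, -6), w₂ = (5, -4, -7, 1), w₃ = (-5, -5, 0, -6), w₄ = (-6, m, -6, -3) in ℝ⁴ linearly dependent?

The vectors are dependent exactly when the determinant of the matrix with rows w₁, w₂, w₃, w₄ vanishes.
Expanding, det = 176*m + 462.
Solving 176*m + 462 = 0 yields m = -21/8.

m = -21/8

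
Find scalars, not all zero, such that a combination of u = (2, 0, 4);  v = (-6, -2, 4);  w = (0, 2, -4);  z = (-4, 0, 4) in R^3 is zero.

u + v + w - z = 0

Set up α₁u + … + α₄z = 0 and solve the homogeneous system.
One solution (up to scaling) is (1, 1, 1, -1).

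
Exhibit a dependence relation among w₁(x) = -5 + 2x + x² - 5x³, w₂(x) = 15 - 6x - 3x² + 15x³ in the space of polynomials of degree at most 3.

Take coordinates with respect to {1, x, …, x³}.
Row-reduce the matrix with w₁, w₂ as columns; the null space gives the coefficients.
The free variable yields coefficients (3, 1) (any nonzero multiple also works).

3w₁ + w₂ = 0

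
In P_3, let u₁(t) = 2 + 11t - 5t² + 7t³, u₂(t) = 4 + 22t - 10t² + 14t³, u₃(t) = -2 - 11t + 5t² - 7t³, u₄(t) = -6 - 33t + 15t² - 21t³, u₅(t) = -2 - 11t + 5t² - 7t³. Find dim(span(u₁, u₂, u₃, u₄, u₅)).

Represent each element by its coordinate vector in ℝ⁴.
Row-reduce the 5×4 matrix with these as rows.
The echelon form has 1 nonzero row, so the rank is 1.
(With 5 elements in a 4-dimensional space the rank is at most 4.)

dim = 1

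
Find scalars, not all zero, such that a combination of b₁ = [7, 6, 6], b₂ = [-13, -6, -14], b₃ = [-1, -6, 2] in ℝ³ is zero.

Row-reduce the matrix with b₁, b₂, b₃ as columns; the null space gives the coefficients.
One solution (up to scaling) is (2, 1, 1).

2b₁ + b₂ + b₃ = 0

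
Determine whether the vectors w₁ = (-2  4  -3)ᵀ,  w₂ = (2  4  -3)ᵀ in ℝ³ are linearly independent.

linearly independent

Row-reduce the matrix whose columns are w₁, w₂.
The reduction yields 2 nonzero rows, so the rank is 2.
Since rank = 2 (the number of vectors), the set is linearly independent.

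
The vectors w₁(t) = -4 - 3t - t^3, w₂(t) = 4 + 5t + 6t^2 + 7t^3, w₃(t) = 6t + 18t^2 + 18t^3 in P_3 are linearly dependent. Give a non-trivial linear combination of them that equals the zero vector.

Write each element as a vector in ℝ⁴ using {1, t, …, t^3}.
Solve the homogeneous system with w₁, w₂, w₃ as columns by row-reducing the coefficient matrix.
One solution (up to scaling) is (3, 3, -1).

3w₁ + 3w₂ - w₃ = 0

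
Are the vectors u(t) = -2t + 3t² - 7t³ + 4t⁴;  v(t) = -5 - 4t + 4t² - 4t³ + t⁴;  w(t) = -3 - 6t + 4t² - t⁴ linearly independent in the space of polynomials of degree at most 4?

Take coordinates with respect to the standard basis {1, t, …, t⁴}.
Place the vectors as rows of a 3×5 matrix and reduce to echelon form.
The reduction yields 3 nonzero rows, so the rank is 3.
Since rank = 3 (the number of vectors), the set is linearly independent.

linearly independent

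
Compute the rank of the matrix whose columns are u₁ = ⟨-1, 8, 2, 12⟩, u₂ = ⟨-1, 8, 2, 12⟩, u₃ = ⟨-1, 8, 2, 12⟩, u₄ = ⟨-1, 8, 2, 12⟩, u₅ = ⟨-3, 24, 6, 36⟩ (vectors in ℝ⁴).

Row-reduce the 5×4 matrix with these as rows.
Exactly 1 pivot survives; hence the rank is 1.
(With 5 elements in a 4-dimensional space the rank is at most 4.)

rank 1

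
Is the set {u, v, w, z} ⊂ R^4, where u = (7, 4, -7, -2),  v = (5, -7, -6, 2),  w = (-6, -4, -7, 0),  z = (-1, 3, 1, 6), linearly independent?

Form the 4×4 matrix with these as columns; its determinant is 6260.
A nonzero determinant means the columns are linearly independent.

linearly independent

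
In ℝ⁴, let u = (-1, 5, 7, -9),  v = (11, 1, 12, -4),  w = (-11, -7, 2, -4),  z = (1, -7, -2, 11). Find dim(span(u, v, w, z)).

Put the 4×4 matrix [u|v|w|z] into echelon form.
Reduction leaves 4 leading entries, giving rank 4.

dim = 4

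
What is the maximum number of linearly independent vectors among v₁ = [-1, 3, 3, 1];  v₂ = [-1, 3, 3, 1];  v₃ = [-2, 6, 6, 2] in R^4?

1

Row-reduce the 3×4 matrix with these as rows.
Exactly 1 pivot survives; hence the rank is 1.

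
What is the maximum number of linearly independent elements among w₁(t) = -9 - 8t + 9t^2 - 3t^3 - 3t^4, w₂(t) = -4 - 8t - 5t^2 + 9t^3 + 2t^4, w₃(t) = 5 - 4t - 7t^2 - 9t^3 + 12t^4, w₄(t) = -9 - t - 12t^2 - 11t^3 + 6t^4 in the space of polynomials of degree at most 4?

Represent each element by its coordinate vector in ℝ⁵.
Put the 5×4 matrix [w₁|w₂|w₃|w₄] into echelon form.
Reduction leaves 4 leading entries, giving rank 4.

4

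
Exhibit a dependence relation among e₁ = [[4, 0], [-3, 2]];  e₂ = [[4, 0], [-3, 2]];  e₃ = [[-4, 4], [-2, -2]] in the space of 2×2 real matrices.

Take coordinates with respect to {E₁₁, E₁₂, E₂₁, E₂₂}.
Row-reduce the matrix with e₁, e₂, e₃ as columns; the null space gives the coefficients.
A generator of the null space is (1, -1, 0).

e₁ - e₂ = 0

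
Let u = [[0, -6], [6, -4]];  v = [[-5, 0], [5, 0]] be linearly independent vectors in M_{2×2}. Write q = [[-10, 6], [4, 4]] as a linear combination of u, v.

q = -u + 2v

Identify each element with its coordinate vector in ℝ⁴ via {E₁₁, E₁₂, E₂₁, E₂₂}.
Solve the system with u, v as columns and q as the right-hand side.
Back-substitution yields (a₁, a₂) = (-1, 2).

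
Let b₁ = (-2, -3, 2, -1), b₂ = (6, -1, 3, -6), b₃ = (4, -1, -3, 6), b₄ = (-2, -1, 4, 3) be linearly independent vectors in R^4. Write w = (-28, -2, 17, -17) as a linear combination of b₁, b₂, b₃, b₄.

w = 2b₁ - b₂ - 4b₃ + b₄

Solve the system with b₁, b₂, b₃, b₄ as columns and w as the right-hand side.
Row-reducing the augmented matrix gives the unique coefficients (c₁, …, c₄) = (2, -1, -4, 1).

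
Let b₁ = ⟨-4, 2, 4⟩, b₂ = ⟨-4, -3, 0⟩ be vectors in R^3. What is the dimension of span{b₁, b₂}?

Apply Gaussian elimination to the matrix whose rows are b₁, b₂.
There are 2 pivot columns, so rank = 2.

2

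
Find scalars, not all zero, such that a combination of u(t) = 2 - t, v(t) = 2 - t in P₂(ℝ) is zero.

u - v = 0

Pass to coordinate vectors relative to the basis {1, t, t²}.
Row-reduce the matrix with u, v as columns; the null space gives the coefficients.
A generator of the null space is (1, -1).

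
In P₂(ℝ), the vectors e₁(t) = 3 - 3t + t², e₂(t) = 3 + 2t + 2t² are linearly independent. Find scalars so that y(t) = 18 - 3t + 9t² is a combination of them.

Work in coordinates with respect to the standard basis {1, t, t²}.
Write y = a₁e₁ + a₂e₂ and equate components.
Back-substitution yields (a₁, a₂) = (3, 3).

y = 3e₁ + 3e₂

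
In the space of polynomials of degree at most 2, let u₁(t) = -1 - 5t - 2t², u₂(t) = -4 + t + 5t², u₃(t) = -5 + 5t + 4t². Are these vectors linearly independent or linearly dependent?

Take coordinates with respect to the standard basis {1, t, t²}.
Form the 3×3 matrix with these as columns; its determinant is 96.
A nonzero determinant means the columns are linearly independent.

linearly independent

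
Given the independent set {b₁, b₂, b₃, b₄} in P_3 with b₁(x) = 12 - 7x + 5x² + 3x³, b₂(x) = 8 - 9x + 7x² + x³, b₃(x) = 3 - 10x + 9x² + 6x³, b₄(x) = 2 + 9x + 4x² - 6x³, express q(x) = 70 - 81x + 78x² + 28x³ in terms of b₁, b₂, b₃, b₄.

q = 2b₁ + 4b₂ + 4b₃ + b₄

Identify each element with its coordinate vector in ℝ⁴ via {1, x, …, x³}.
Write q = a₁b₁ + … + a₄b₄ and equate components.
The system has the unique solution (a₁, …, a₄) = (2, 4, 4, 1).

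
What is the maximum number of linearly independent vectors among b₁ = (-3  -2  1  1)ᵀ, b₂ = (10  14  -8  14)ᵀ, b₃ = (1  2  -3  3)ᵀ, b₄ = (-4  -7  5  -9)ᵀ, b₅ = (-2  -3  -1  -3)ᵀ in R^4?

Form the matrix with b₁, b₂, b₃, b₄, b₅ as columns and reduce.
Exactly 3 pivots survive; hence the rank is 3.
(With 5 elements in a 4-dimensional space the rank is at most 4.)

3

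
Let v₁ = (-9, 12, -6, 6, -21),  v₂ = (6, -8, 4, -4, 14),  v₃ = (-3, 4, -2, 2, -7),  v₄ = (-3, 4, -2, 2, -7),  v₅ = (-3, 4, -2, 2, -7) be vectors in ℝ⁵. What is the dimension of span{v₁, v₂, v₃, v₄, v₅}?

Apply Gaussian elimination to the matrix whose rows are v₁, v₂, v₃, v₄, v₅.
Exactly 1 pivot survives; hence the rank is 1.

dim = 1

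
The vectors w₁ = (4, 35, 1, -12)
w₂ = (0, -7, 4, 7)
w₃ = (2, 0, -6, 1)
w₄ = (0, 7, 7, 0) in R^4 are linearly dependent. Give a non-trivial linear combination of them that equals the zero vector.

w₁ + 2w₂ - 2w₃ - 3w₄ = 0

Set up α₁w₁ + … + α₄w₄ = 0 and solve the homogeneous system.
The free variable yields coefficients (1, 2, -2, -3) (any nonzero multiple also works).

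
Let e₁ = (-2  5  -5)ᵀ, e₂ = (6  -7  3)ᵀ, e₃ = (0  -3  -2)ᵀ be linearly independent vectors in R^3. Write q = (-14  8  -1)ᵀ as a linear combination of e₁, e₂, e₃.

Set up the augmented matrix [e₁ | e₂ | e₃ | q] and row-reduce.
Back-substitution yields (a₁, a₂, a₃) = (-2, -3, 1).

q = -2e₁ - 3e₂ + e₃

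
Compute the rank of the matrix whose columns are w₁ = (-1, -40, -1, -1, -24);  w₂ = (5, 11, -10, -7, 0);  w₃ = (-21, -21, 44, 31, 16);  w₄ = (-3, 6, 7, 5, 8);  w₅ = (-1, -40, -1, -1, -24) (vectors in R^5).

rank 2

Form the matrix with w₁, w₂, w₃, w₄, w₅ as columns and reduce.
There are 2 pivot columns, so rank = 2.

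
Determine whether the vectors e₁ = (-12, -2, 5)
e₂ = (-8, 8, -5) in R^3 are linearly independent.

Place the vectors as rows of a 2×3 matrix and reduce to echelon form.
The reduction yields 2 nonzero rows, so the rank is 2.
Since rank = 2 (the number of vectors), the set is linearly independent.

linearly independent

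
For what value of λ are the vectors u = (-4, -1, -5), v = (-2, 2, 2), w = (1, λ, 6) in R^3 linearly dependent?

Place the vectors as rows of a 3×3 matrix; dependence ⇔ determinant zero.
Cofactor expansion gives det = 18*λ - 52.
This vanishes exactly when λ = 26/9.

λ = 26/9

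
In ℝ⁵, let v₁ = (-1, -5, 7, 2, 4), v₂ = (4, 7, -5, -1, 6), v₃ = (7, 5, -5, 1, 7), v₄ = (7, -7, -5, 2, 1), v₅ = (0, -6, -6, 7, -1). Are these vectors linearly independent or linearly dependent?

Row-reduce the matrix whose columns are v₁, v₂, v₃, v₄, v₅.
The reduction yields 5 nonzero rows, so the rank is 5.
Since rank = 5 (the number of vectors), the set is linearly independent.

linearly independent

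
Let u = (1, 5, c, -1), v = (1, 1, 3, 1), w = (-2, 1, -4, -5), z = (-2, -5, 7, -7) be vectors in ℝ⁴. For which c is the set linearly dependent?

c = 23/12

Place the vectors as rows of a 4×4 matrix; dependence ⇔ determinant zero.
Expanding, det = 46 - 24*c.
Solving 46 - 24*c = 0 yields c = 23/12.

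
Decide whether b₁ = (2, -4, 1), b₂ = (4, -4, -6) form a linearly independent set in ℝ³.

Place the vectors as rows of a 2×3 matrix and reduce to echelon form.
The reduction yields 2 nonzero rows, so the rank is 2.
Since rank = 2 (the number of vectors), the set is linearly independent.

linearly independent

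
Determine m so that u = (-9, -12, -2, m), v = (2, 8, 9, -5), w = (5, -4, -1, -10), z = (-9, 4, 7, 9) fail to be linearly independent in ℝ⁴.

Place the vectors as rows of a 4×4 matrix; dependence ⇔ determinant zero.
The determinant works out to 400*m - 1280.
Solving 400*m - 1280 = 0 yields m = 16/5.

m = 16/5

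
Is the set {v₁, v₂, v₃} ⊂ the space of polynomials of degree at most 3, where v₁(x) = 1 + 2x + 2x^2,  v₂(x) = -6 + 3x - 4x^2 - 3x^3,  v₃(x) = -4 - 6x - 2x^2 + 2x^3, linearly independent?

linearly independent

Write each element as a coordinate vector in ℝ⁴ using {1, x, …, x^3}.
Place the vectors as rows of a 3×4 matrix and reduce to echelon form.
The reduction yields 3 nonzero rows, so the rank is 3.
Since rank = 3 (the number of vectors), the set is linearly independent.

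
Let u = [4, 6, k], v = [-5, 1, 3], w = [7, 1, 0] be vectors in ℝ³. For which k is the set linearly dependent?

k = 19/2

Dependence holds iff the 3×3 matrix [u v w] is singular.
Cofactor expansion gives det = 114 - 12*k.
Setting this to zero gives k = 19/2.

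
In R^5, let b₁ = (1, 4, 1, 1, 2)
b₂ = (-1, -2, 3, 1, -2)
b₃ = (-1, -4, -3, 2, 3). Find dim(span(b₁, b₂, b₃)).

dim = 3

Row-reduce the 3×5 matrix with these as rows.
There are 3 pivot columns, so rank = 3.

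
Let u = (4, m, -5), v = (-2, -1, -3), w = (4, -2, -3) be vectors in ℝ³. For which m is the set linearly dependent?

The set is linearly dependent precisely when det[u; v; w] = 0.
Cofactor expansion gives det = -18*m - 52.
This vanishes exactly when m = -26/9.

m = -26/9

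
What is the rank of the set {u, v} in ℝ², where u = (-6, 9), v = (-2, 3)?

rank 1

Row-reduce the 2×2 matrix with these as rows.
There is 1 pivot column, so rank = 1.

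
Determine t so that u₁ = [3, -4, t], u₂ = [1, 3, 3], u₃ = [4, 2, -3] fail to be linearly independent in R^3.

t = -21/2

The set is linearly dependent precisely when det[u₁; u₂; u₃] = 0.
The determinant works out to -10*t - 105.
Setting this to zero gives t = -21/2.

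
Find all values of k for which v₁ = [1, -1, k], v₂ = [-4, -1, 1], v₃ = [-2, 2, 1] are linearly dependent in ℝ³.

k = -1/2

Place the vectors as rows of a 3×3 matrix; dependence ⇔ determinant zero.
Expanding, det = -10*k - 5.
Solving -10*k - 5 = 0 yields k = -1/2.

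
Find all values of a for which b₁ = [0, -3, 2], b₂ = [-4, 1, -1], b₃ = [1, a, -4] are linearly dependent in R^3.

The set is linearly dependent precisely when det[b₁; b₂; b₃] = 0.
The determinant works out to 49 - 8*a.
Setting this to zero gives a = 49/8.

a = 49/8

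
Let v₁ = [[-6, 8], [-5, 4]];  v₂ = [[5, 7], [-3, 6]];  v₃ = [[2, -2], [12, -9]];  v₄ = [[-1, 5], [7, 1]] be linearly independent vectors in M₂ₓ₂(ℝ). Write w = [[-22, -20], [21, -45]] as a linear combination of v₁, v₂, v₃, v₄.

w = 3v₁ - 3v₂ + 4v₃ - 3v₄

Identify each element with its coordinate vector in ℝ⁴ via {E₁₁, E₁₂, E₂₁, E₂₂}.
Since v₁, v₂, v₃, v₄ are independent, the coefficients expressing w are uniquely determined by a linear system.
The system has the unique solution (α₁, …, α₄) = (3, -3, 4, -3).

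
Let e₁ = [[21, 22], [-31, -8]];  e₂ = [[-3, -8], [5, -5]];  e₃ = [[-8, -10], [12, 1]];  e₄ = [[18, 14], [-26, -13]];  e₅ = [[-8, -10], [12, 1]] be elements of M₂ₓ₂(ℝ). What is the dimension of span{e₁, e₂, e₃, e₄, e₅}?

Use coordinates relative to {E₁₁, E₁₂, E₂₁, E₂₂}.
Row-reduce the 5×4 matrix with these as rows.
There are 2 pivot columns, so rank = 2.
(With 5 elements in a 4-dimensional space the rank is at most 4.)

2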